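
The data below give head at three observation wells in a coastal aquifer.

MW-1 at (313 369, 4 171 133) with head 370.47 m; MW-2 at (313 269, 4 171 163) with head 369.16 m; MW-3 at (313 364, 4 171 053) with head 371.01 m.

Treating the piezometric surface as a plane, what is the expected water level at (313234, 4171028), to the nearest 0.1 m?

369.8 m

With h = a·x + b·y + c and MW-1 as origin, the differences give:
  (-100)·a + 30·b = -1.31
  (-5)·a + (-80)·b = +0.54
Eliminate b (×(-80) and ×30, subtract): 8150·a = 88.600 → a = ∂h/∂x = +0.01087
Back-substitute: b = ∂h/∂y = -0.007429.
h(313234, 4171028) = 370.47 + (+0.01087)·(-135) + (-0.007429)·(-105) = 370.47 -1.468 +0.780 = 369.782 m.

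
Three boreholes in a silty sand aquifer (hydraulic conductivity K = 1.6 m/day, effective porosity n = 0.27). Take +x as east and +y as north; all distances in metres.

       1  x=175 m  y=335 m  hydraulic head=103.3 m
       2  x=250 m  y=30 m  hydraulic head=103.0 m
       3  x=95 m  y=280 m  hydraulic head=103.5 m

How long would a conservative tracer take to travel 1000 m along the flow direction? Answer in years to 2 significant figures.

170 years

With h = a·x + b·y + c and 1 as origin, the differences give:
  75·a + (-305)·b = -0.3
  (-80)·a + (-55)·b = +0.2
Eliminate b (×(-55) and ×(-305), subtract): -28525·a = 77.50 → a = ∂h/∂x = -0.002717
Back-substitute: b = ∂h/∂y = +0.0003155.
|∇h| = √(-0.002717² + 0.0003155²) = 0.002735
Seepage velocity v = K·i/n = 1.6 × 0.002735 / 0.27 = 0.01621 m/day.
t = 1000 / 0.01621 = 6.169e+04 days = 169 years.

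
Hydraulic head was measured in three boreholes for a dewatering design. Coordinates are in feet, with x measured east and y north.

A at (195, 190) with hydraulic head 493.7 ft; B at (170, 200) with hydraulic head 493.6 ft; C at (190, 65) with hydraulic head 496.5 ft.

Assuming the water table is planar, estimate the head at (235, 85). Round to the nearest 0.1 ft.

Differences from A: to B (Δx, Δy, Δh) = (-25, 10, -0.1); to C = (-5, -125, +2.8).
Determinant of the coordinate differences = (-25)·(-125) − (-5)·10 = 3175.
∂h/∂x = [(-0.1)·(-125) − (+2.8)·10] / 3175 = -0.004882
∂h/∂y = [(-25)·(+2.8) − (-5)·(-0.1)] / 3175 = -0.02220
h(235, 85) = 493.7 + (-0.004882)·(40) + (-0.02220)·(-105) = 493.7 -0.195 +2.331 = 495.836 ft.

495.8 ft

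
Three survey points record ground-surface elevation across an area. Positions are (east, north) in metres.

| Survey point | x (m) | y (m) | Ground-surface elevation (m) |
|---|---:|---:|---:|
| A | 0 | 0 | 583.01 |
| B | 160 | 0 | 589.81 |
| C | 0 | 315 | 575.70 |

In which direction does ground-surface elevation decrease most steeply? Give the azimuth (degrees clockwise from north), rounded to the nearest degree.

299°

∂z/∂x = (589.81 − 583.01) / (160 − 0) = +0.04250
∂z/∂y = (575.70 − 583.01) / (315 − 0) = -0.02321
Steepest decrease is along −∇f: components (-0.04250 E, +0.02321 N).
Azimuth = atan2(-0.04250, +0.02321) = 298.6° ≈ 299°.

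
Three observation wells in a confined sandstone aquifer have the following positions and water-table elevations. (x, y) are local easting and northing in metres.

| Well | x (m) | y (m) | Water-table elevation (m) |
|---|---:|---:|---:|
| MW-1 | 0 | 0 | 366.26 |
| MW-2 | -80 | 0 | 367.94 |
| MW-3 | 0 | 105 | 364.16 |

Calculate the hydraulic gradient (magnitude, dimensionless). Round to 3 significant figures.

0.0290

∂h/∂x = (367.94 − 366.26) / (-80 − 0) = -0.02100
∂h/∂y = (364.16 − 366.26) / (105 − 0) = -0.02000
|∇h| = √(-0.02100² + -0.02000²) = 0.029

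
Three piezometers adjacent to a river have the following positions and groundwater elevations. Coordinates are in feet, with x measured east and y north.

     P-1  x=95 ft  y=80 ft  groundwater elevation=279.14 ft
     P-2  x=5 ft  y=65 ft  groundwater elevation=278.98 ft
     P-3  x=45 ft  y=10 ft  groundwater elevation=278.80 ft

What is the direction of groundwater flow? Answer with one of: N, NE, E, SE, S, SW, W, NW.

S

Differences from P-1: to P-2 (Δx, Δy, Δh) = (-90, -15, -0.16); to P-3 = (-50, -70, -0.34).
Determinant of the coordinate differences = (-90)·(-70) − (-50)·(-15) = 5550.
∂h/∂x = [(-0.16)·(-70) − (-0.34)·(-15)] / 5550 = +0.001099
∂h/∂y = [(-90)·(-0.34) − (-50)·(-0.16)] / 5550 = +0.004072
Flow = −∇h = (-0.001099 east, -0.004072 north), which points south.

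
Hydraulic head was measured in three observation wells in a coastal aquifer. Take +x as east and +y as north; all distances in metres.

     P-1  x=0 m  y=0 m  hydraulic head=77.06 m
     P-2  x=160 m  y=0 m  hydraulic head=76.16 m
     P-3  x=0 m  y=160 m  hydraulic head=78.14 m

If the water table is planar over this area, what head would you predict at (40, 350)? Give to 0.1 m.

∂h/∂x = (76.16 − 77.06) / (160 − 0) = -0.005625
∂h/∂y = (78.14 − 77.06) / (160 − 0) = +0.006750
h(40, 350) = 77.06 + (-0.005625)·(40) + (+0.006750)·(350) = 77.06 -0.225 +2.362 = 79.197 m.

79.2 m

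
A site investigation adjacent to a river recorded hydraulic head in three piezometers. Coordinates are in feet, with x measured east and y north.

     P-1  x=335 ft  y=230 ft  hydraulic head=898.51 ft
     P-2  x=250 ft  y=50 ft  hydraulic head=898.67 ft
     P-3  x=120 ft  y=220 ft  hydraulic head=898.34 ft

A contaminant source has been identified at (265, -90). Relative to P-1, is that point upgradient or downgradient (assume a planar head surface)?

upgradient

Differences from P-1: to P-2 (Δx, Δy, Δh) = (-85, -180, +0.16); to P-3 = (-215, -10, -0.17).
Determinant of the coordinate differences = (-85)·(-10) − (-215)·(-180) = -37850.
∂h/∂x = [(+0.16)·(-10) − (-0.17)·(-180)] / -37850 = +0.0008507
∂h/∂y = [(-85)·(-0.17) − (-215)·(+0.16)] / -37850 = -0.001291
Head at (265, -90) = 898.51 + (+0.0008507)·(-70) + (-0.001291)·(-320) = 898.86 ft.
That is higher than the 898.51 ft at P-1, so the point is upgradient.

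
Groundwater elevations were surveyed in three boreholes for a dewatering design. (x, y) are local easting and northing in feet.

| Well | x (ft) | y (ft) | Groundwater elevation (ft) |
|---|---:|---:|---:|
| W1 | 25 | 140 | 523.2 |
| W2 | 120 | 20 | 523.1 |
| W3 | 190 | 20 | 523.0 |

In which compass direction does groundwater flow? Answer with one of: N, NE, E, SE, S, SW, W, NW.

With h = a·x + b·y + c and W1 as origin, the differences give:
  95·a + (-120)·b = -0.1
  165·a + (-120)·b = -0.2
Eliminate b (×(-120) and ×(-120), subtract): 8400·a = -12.00 → a = ∂h/∂x = -0.001429
Back-substitute: b = ∂h/∂y = -0.0002976.
Flow = −∇h = (+0.001429 east, +0.0002976 north), which points east.

E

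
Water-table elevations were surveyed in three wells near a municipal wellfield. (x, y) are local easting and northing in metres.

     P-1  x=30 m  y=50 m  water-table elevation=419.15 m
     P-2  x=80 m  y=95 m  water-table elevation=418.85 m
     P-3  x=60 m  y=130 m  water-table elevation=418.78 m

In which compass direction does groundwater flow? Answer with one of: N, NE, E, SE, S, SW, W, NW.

Three-point gradient (reference P-1): Δ to P-2 = (50, 45, -0.30), Δ to P-3 = (30, 80, -0.37).
∂h/∂x = -0.002774, ∂h/∂y = -0.003585 (det = 2650).
Flow = −∇h = (+0.002774 east, +0.003585 north), which points northeast.

NE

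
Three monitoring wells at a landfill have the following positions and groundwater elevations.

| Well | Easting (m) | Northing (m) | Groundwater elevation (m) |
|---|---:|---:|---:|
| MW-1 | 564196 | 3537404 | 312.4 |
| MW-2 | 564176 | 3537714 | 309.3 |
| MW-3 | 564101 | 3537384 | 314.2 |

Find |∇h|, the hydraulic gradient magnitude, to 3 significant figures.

Taking MW-1 as reference: MW-2−MW-1 = (-20, 310, -3.1); MW-3−MW-1 = (-95, -20, +1.8).
Solve a·Δx + b·Δy = Δh: det = (-20)·(-20) − (-95)·310 = 29850.
∂h/∂x = [(-3.1)·(-20) − (+1.8)·310] / 29850 = -0.01662
∂h/∂y = [(-20)·(+1.8) − (-95)·(-3.1)] / 29850 = -0.01107
|∇h| = √(-0.01662² + -0.01107²) = 0.01997

0.0200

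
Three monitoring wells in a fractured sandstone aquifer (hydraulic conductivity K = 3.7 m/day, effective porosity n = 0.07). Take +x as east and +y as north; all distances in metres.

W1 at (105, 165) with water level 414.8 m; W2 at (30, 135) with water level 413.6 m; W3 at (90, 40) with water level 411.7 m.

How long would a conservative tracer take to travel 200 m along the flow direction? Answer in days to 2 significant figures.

Three-point gradient (reference W1): Δ to W2 = (-75, -30, -1.2), Δ to W3 = (-15, -125, -3.1).
∂h/∂x = +0.006387, ∂h/∂y = +0.02403 (det = 8925).
|∇h| = √(0.006387² + 0.02403²) = 0.02486
Seepage velocity v = K·i/n = 3.7 × 0.02486 / 0.07 = 1.314 m/day.
t = 200 / 1.314 = 152.2 days.

150 days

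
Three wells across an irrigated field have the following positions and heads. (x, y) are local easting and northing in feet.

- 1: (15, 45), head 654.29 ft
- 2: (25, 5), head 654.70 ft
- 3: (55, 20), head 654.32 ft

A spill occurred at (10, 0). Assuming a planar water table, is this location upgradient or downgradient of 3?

upgradient

Taking 1 as reference: 2−1 = (10, -40, +0.41); 3−1 = (40, -25, +0.03).
Determinant of the coordinate differences = 10·(-25) − 40·(-40) = 1350.
∂h/∂x = [(+0.41)·(-25) − (+0.03)·(-40)] / 1350 = -0.006704
∂h/∂y = [10·(+0.03) − 40·(+0.41)] / 1350 = -0.01193
Head at (10, 0) = 654.29 + (-0.006704)·(-5) + (-0.01193)·(-45) = 654.86 ft.
That is higher than the 654.32 ft at 3, so the point is upgradient.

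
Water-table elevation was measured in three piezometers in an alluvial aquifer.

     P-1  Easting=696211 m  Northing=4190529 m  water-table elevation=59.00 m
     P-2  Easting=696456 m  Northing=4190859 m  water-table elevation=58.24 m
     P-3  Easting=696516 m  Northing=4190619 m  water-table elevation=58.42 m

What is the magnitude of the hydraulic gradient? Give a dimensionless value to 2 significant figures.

0.0019

With h = a·x + b·y + c and P-1 as origin, the differences give:
  245·a + 330·b = -0.76
  305·a + 90·b = -0.58
Eliminate b (×90 and ×330, subtract): -78600·a = 123.000 → a = ∂h/∂x = -0.001565
Back-substitute: b = ∂h/∂y = -0.001141.
|∇h| = √(-0.001565² + -0.001141²) = 0.001937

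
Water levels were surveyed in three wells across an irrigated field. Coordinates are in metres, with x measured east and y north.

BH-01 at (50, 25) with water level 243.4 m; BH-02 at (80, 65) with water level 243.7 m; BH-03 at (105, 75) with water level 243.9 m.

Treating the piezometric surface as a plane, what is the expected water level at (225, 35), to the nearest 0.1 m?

244.7 m

Three-point gradient (reference BH-01): Δ to BH-02 = (30, 40, +0.3), Δ to BH-03 = (55, 50, +0.5).
∂h/∂x = +0.007143, ∂h/∂y = +0.002143 (det = -700).
h(225, 35) = 243.4 + (+0.007143)·(175) + (+0.002143)·(10) = 243.4 +1.250 +0.021 = 244.671 m.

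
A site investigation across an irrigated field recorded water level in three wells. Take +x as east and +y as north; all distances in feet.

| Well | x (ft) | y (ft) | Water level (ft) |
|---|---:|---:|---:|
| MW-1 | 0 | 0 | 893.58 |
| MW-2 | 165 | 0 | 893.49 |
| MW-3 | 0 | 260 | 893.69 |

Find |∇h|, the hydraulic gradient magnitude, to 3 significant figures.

0.000690

∂h/∂x = (893.49 − 893.58) / (165 − 0) = -0.0005455
∂h/∂y = (893.69 − 893.58) / (260 − 0) = +0.0004231
|∇h| = √(-0.0005455² + 0.0004231²) = 0.0006904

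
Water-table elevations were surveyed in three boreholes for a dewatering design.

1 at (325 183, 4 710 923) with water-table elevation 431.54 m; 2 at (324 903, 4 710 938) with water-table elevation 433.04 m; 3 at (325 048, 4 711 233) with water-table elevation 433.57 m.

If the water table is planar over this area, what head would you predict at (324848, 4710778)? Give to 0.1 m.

Three-point gradient (reference 1): Δ to 2 = (-280, 15, +1.50), Δ to 3 = (-135, 310, +2.03).
∂h/∂x = -0.005126, ∂h/∂y = +0.004316 (det = -84775).
h(324848, 4710778) = 431.54 + (-0.005126)·(-335) + (+0.004316)·(-145) = 431.54 +1.717 -0.626 = 432.631 m.

432.6 m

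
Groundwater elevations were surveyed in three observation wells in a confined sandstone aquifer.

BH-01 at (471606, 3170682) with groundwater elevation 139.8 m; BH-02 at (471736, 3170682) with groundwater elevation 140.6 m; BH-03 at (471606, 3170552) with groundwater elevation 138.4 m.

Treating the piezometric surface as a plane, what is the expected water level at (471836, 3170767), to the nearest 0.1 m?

142.1 m

∂h/∂x = (140.6 − 139.8) / (471736 − 471606) = +0.006154
∂h/∂y = (138.4 − 139.8) / (3170552 − 3170682) = +0.01077
h(471836, 3170767) = 139.8 + (+0.006154)·(230) + (+0.01077)·(85) = 139.8 +1.415 +0.915 = 142.131 m.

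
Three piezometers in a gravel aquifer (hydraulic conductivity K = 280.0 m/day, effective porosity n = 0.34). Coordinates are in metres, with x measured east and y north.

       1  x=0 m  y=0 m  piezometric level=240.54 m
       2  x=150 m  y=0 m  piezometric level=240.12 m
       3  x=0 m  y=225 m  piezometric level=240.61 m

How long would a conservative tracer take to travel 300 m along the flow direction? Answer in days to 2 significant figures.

130 days

∂h/∂x = (240.12 − 240.54) / (150 − 0) = -0.002800
∂h/∂y = (240.61 − 240.54) / (225 − 0) = +0.0003111
|∇h| = √(-0.002800² + 0.0003111²) = 0.002817
Seepage velocity v = K·i/n = 280.0 × 0.002817 / 0.34 = 2.32 m/day.
t = 300 / 2.32 = 129.3 days.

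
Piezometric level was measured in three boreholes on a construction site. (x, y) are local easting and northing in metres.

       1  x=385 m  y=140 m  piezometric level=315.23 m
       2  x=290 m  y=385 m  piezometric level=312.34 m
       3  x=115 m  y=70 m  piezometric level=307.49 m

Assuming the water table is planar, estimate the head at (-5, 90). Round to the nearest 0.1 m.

Differences from 1: to 2 (Δx, Δy, Δh) = (-95, 245, -2.89); to 3 = (-270, -70, -7.74).
Solve a·Δx + b·Δy = Δh: det = (-95)·(-70) − (-270)·245 = 72800.
∂h/∂x = [(-2.89)·(-70) − (-7.74)·245] / 72800 = +0.02883
∂h/∂y = [(-95)·(-7.74) − (-270)·(-2.89)] / 72800 = -0.0006181
h(-5, 90) = 315.23 + (+0.02883)·(-390) + (-0.0006181)·(-50) = 315.23 -11.243 +0.031 = 304.018 m.

304.0 m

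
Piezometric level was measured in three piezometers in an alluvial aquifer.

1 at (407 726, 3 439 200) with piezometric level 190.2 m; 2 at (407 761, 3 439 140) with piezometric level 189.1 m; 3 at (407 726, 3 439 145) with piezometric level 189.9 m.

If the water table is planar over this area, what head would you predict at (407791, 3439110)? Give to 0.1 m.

188.3 m

With h = a·x + b·y + c and 1 as origin, the differences give:
  35·a + (-60)·b = -1.1
  0·a + (-55)·b = -0.3
Eliminate b (×(-55) and ×(-60), subtract): -1925·a = 42.50 → a = ∂h/∂x = -0.02208
Back-substitute: b = ∂h/∂y = +0.005455.
h(407791, 3439110) = 190.2 + (-0.02208)·(65) + (+0.005455)·(-90) = 190.2 -1.435 -0.491 = 188.274 m.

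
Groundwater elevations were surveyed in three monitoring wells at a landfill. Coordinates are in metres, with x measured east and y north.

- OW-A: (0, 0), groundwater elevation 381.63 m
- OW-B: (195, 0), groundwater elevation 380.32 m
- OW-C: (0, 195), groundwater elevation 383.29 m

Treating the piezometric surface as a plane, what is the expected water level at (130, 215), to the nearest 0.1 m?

∂h/∂x = (380.32 − 381.63) / (195 − 0) = -0.006718
∂h/∂y = (383.29 − 381.63) / (195 − 0) = +0.008513
h(130, 215) = 381.63 + (-0.006718)·(130) + (+0.008513)·(215) = 381.63 -0.873 +1.830 = 382.587 m.

382.6 m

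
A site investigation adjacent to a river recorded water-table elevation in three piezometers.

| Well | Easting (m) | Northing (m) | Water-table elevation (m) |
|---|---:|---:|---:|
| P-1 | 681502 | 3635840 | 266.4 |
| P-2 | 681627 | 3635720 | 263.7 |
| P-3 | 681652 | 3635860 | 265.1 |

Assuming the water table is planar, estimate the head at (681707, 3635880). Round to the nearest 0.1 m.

264.8 m

Taking P-1 as reference: P-2−P-1 = (125, -120, -2.7); P-3−P-1 = (150, 20, -1.3).
Solve a·Δx + b·Δy = Δh: det = 125·20 − 150·(-120) = 20500.
∂h/∂x = [(-2.7)·20 − (-1.3)·(-120)] / 20500 = -0.01024
∂h/∂y = [125·(-1.3) − 150·(-2.7)] / 20500 = +0.01183
h(681707, 3635880) = 266.4 + (-0.01024)·(205) + (+0.01183)·(40) = 266.4 -2.100 +0.473 = 264.773 m.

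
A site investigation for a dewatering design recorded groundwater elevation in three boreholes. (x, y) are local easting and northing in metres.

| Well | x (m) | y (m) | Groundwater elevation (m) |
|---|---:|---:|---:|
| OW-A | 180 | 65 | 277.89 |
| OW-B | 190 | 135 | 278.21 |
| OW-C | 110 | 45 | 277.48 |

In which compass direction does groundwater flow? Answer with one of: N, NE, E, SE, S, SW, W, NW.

Three-point gradient (reference OW-A): Δ to OW-B = (10, 70, +0.32), Δ to OW-C = (-70, -20, -0.41).
∂h/∂x = +0.004745, ∂h/∂y = +0.003894 (det = 4700).
Flow = −∇h = (-0.004745 east, -0.003894 north), which points southwest.

SW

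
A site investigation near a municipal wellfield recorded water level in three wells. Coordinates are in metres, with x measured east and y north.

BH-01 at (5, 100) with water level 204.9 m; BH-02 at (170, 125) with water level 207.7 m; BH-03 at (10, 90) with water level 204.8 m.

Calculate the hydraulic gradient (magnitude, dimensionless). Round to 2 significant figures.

Three-point gradient (reference BH-01): Δ to BH-02 = (165, 25, +2.8), Δ to BH-03 = (5, -10, -0.1).
∂h/∂x = +0.01437, ∂h/∂y = +0.01718 (det = -1775).
|∇h| = √(0.01437² + 0.01718²) = 0.0224

0.022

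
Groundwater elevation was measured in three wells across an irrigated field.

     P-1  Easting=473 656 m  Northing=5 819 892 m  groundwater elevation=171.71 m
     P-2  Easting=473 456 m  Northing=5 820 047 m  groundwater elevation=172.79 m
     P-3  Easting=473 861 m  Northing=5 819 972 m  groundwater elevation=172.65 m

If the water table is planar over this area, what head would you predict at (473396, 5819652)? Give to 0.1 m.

With h = a·x + b·y + c and P-1 as origin, the differences give:
  (-200)·a + 155·b = +1.08
  205·a + 80·b = +0.94
Eliminate b (×80 and ×155, subtract): -47775·a = -59.300 → a = ∂h/∂x = +0.001241
Back-substitute: b = ∂h/∂y = +0.008569.
h(473396, 5819652) = 171.71 + (+0.001241)·(-260) + (+0.008569)·(-240) = 171.71 -0.323 -2.057 = 169.331 m.

169.3 m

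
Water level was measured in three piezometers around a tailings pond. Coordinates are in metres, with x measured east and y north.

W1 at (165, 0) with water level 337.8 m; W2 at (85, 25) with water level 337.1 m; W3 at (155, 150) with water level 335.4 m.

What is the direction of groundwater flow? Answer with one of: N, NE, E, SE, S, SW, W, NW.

N

With h = a·x + b·y + c and W1 as origin, the differences give:
  (-80)·a + 25·b = -0.7
  (-10)·a + 150·b = -2.4
Eliminate b (×150 and ×25, subtract): -11750·a = -45.00 → a = ∂h/∂x = +0.003830
Back-substitute: b = ∂h/∂y = -0.01574.
Flow = −∇h = (-0.003830 east, +0.01574 north), which points north.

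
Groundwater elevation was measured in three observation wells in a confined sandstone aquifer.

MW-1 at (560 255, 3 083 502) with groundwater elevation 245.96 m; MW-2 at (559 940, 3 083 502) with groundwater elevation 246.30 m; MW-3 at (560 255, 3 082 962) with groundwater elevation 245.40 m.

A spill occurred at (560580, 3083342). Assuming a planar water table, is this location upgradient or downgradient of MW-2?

downgradient

∂h/∂x = (246.30 − 245.96) / (559940 − 560255) = -0.001079
∂h/∂y = (245.40 − 245.96) / (3082962 − 3083502) = +0.001037
Head at (560580, 3083342) = 245.96 + (-0.001079)·(325) + (+0.001037)·(-160) = 245.44 m.
That is lower than the 246.30 m at MW-2, so the point is downgradient.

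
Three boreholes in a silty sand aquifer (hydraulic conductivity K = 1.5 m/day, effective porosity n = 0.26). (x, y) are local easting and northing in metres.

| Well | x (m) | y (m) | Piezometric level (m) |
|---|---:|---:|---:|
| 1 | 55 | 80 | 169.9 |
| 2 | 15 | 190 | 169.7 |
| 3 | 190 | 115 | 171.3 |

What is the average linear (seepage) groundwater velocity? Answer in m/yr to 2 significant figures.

21 m/yr

Three-point gradient (reference 1): Δ to 2 = (-40, 110, -0.2), Δ to 3 = (135, 35, +1.4).
∂h/∂x = +0.009908, ∂h/∂y = +0.001785 (det = -16250).
|∇h| = √(0.009908² + 0.001785²) = 0.01007
Seepage velocity v = K·i/n = 1.5 × 0.01007 / 0.26 = 0.0581 m/day = 21.22 m/yr.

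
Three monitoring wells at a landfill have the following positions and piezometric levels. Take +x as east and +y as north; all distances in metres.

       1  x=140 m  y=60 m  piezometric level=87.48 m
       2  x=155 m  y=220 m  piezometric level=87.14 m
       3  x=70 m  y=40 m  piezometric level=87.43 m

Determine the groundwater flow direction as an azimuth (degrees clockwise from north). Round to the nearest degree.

Differences from 1: to 2 (Δx, Δy, Δh) = (15, 160, -0.34); to 3 = (-70, -20, -0.05).
Determinant of the coordinate differences = 15·(-20) − (-70)·160 = 10900.
∂h/∂x = [(-0.34)·(-20) − (-0.05)·160] / 10900 = +0.001358
∂h/∂y = [15·(-0.05) − (-70)·(-0.34)] / 10900 = -0.002252
Flow direction (−∇h) has components (-0.001358 E, +0.002252 N).
Azimuth = atan2(E, N) = atan2(-0.001358, +0.002252) = 328.9° ≈ 329°.

329°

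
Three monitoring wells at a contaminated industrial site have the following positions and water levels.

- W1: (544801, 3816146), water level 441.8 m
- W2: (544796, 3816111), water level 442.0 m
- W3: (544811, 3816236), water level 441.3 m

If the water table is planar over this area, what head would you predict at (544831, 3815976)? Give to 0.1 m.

With h = a·x + b·y + c and W1 as origin, the differences give:
  (-5)·a + (-35)·b = +0.2
  10·a + 90·b = -0.5
Eliminate b (×90 and ×(-35), subtract): -100·a = 0.50 → a = ∂h/∂x = -0.005000
Back-substitute: b = ∂h/∂y = -0.005000.
h(544831, 3815976) = 441.8 + (-0.005000)·(30) + (-0.005000)·(-170) = 441.8 -0.150 +0.850 = 442.500 m.

442.5 m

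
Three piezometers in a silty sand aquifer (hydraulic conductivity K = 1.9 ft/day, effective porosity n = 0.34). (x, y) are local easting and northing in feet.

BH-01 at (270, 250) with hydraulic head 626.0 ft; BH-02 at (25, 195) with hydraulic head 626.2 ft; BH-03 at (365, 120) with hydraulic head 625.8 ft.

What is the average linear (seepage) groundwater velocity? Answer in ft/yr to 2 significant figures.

2.6 ft/yr

Three-point gradient (reference BH-01): Δ to BH-02 = (-245, -55, +0.2), Δ to BH-03 = (95, -130, -0.2).
∂h/∂x = -0.0009980, ∂h/∂y = +0.0008092 (det = 37075).
|∇h| = √(-0.0009980² + 0.0008092²) = 0.001285
Seepage velocity v = K·i/n = 1.9 × 0.001285 / 0.34 = 0.007181 ft/day = 2.623 ft/yr.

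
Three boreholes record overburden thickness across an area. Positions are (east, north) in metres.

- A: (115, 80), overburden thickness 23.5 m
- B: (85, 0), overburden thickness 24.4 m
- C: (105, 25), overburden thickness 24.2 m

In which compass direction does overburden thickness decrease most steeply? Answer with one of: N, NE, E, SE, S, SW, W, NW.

NW

With d = a·x + b·y + c and A as origin, the differences give:
  (-30)·a + (-80)·b = +0.9
  (-10)·a + (-55)·b = +0.7
Eliminate b (×(-55) and ×(-80), subtract): 850·a = 6.50 → a = ∂d/∂x = +0.007647
Back-substitute: b = ∂d/∂y = -0.01412.
Steepest decrease is along −∇f = (-0.007647 E, +0.01412 N) → northwest.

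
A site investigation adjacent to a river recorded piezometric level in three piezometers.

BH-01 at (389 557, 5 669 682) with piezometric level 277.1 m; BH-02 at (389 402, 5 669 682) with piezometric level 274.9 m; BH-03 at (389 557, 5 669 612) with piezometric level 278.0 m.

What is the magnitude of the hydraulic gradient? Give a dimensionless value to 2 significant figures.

0.019

∂h/∂x = (274.9 − 277.1) / (389402 − 389557) = +0.01419
∂h/∂y = (278.0 − 277.1) / (5669612 − 5669682) = -0.01286
|∇h| = √(0.01419² + -0.01286²) = 0.01915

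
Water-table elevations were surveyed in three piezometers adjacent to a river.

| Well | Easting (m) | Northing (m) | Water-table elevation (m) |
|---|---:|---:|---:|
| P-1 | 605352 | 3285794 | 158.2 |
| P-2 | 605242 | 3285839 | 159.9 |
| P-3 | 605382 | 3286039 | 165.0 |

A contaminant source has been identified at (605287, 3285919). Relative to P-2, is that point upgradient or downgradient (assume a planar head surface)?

upgradient

With h = a·x + b·y + c and P-1 as origin, the differences give:
  (-110)·a + 45·b = +1.7
  30·a + 245·b = +6.8
Eliminate b (×245 and ×45, subtract): -28300·a = 110.50 → a = ∂h/∂x = -0.003905
Back-substitute: b = ∂h/∂y = +0.02823.
Head at (605287, 3285919) = 158.2 + (-0.003905)·(-65) + (+0.02823)·(125) = 161.98 m.
That is higher than the 159.9 m at P-2, so the point is upgradient.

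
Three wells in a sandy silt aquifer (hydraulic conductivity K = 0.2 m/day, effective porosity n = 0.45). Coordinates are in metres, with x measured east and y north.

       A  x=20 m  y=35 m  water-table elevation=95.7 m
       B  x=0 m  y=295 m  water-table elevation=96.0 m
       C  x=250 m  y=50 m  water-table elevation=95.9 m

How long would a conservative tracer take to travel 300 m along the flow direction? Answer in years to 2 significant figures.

1300 years

Taking A as reference: B−A = (-20, 260, +0.3); C−A = (230, 15, +0.2).
Determinant of the coordinate differences = (-20)·15 − 230·260 = -60100.
∂h/∂x = [(+0.3)·15 − (+0.2)·260] / -60100 = +0.0007903
∂h/∂y = [(-20)·(+0.2) − 230·(+0.3)] / -60100 = +0.001215
|∇h| = √(0.0007903² + 0.001215²) = 0.001449
Seepage velocity v = K·i/n = 0.2 × 0.001449 / 0.45 = 0.000644 m/day.
t = 300 / 0.000644 = 4.658e+05 days = 1.28e+03 years.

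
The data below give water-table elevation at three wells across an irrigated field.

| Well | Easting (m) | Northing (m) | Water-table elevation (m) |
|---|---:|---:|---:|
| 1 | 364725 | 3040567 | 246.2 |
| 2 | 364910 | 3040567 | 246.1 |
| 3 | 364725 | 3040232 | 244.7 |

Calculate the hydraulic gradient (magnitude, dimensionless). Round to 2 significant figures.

0.0045

∂h/∂x = (246.1 − 246.2) / (364910 − 364725) = -0.0005405
∂h/∂y = (244.7 − 246.2) / (3040232 − 3040567) = +0.004478
|∇h| = √(-0.0005405² + 0.004478²) = 0.004511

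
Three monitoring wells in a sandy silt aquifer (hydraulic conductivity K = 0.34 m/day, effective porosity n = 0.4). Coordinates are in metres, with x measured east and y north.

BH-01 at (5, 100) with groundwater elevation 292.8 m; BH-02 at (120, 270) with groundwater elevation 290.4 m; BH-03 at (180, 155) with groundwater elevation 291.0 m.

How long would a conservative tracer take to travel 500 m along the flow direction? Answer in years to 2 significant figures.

140 years

Taking BH-01 as reference: BH-02−BH-01 = (115, 170, -2.4); BH-03−BH-01 = (175, 55, -1.8).
Determinant of the coordinate differences = 115·55 − 175·170 = -23425.
∂h/∂x = [(-2.4)·55 − (-1.8)·170] / -23425 = -0.007428
∂h/∂y = [115·(-1.8) − 175·(-2.4)] / -23425 = -0.009093
|∇h| = √(-0.007428² + -0.009093²) = 0.01174
Seepage velocity v = K·i/n = 0.34 × 0.01174 / 0.4 = 0.009979 m/day.
t = 500 / 0.009979 = 5.011e+04 days = 137 years.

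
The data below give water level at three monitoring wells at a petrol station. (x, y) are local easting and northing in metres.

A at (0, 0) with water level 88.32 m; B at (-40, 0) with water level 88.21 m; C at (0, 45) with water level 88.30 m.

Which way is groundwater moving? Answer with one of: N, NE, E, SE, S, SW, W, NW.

W

∂h/∂x = (88.21 − 88.32) / (-40 − 0) = +0.002750
∂h/∂y = (88.30 − 88.32) / (45 − 0) = -0.0004444
Flow = −∇h = (-0.002750 east, +0.0004444 north), which points west.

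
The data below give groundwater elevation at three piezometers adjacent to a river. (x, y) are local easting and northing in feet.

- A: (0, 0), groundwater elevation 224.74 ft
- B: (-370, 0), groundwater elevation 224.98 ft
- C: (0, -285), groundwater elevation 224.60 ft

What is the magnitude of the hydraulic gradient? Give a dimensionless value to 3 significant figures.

0.000814

∂h/∂x = (224.98 − 224.74) / (-370 − 0) = -0.0006486
∂h/∂y = (224.60 − 224.74) / (-285 − 0) = +0.0004912
|∇h| = √(-0.0006486² + 0.0004912²) = 0.0008136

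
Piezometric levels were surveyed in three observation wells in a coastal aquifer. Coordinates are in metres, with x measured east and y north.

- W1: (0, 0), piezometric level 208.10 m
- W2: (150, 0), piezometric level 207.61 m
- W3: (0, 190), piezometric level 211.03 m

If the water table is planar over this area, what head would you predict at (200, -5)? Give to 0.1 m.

∂h/∂x = (207.61 − 208.10) / (150 − 0) = -0.003267
∂h/∂y = (211.03 − 208.10) / (190 − 0) = +0.01542
h(200, -5) = 208.10 + (-0.003267)·(200) + (+0.01542)·(-5) = 208.10 -0.653 -0.077 = 207.370 m.

207.4 m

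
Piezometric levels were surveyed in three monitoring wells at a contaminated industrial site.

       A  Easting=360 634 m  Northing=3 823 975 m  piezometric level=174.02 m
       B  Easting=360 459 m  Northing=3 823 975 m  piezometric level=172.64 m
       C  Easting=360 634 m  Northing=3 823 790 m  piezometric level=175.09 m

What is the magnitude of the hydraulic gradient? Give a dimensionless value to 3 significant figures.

∂h/∂x = (172.64 − 174.02) / (360459 − 360634) = +0.007886
∂h/∂y = (175.09 − 174.02) / (3823790 − 3823975) = -0.005784
|∇h| = √(0.007886² + -0.005784²) = 0.00978

0.00978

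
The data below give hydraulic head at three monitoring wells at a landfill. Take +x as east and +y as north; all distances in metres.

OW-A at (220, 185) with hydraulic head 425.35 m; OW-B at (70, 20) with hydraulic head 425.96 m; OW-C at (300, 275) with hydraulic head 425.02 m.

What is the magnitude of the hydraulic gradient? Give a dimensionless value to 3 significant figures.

0.00277

With h = a·x + b·y + c and OW-A as origin, the differences give:
  (-150)·a + (-165)·b = +0.61
  80·a + 90·b = -0.33
Eliminate b (×90 and ×(-165), subtract): -300·a = 0.450 → a = ∂h/∂x = -0.001500
Back-substitute: b = ∂h/∂y = -0.002333.
|∇h| = √(-0.001500² + -0.002333²) = 0.002774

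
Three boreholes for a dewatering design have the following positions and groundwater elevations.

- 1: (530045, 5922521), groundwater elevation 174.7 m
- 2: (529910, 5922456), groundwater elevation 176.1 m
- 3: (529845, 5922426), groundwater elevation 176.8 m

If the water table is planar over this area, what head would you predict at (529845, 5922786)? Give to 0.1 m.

184.0 m

With h = a·x + b·y + c and 1 as origin, the differences give:
  (-135)·a + (-65)·b = +1.4
  (-200)·a + (-95)·b = +2.1
Eliminate b (×(-95) and ×(-65), subtract): -175·a = 3.50 → a = ∂h/∂x = -0.02000
Back-substitute: b = ∂h/∂y = +0.02000.
h(529845, 5922786) = 174.7 + (-0.02000)·(-200) + (+0.02000)·(265) = 174.7 +4.000 +5.300 = 184.000 m.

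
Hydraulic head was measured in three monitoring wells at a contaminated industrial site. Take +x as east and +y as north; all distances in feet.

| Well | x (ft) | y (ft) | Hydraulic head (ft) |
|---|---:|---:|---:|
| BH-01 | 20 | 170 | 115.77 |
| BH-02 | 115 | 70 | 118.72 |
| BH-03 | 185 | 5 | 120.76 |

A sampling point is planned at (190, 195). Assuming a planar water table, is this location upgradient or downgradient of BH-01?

upgradient

Three-point gradient (reference BH-01): Δ to BH-02 = (95, -100, +2.95), Δ to BH-03 = (165, -165, +4.99).
∂h/∂x = +0.01485, ∂h/∂y = -0.01539 (det = 825).
Head at (190, 195) = 115.77 + (+0.01485)·(170) + (-0.01539)·(25) = 117.91 ft.
That is higher than the 115.77 ft at BH-01, so the point is upgradient.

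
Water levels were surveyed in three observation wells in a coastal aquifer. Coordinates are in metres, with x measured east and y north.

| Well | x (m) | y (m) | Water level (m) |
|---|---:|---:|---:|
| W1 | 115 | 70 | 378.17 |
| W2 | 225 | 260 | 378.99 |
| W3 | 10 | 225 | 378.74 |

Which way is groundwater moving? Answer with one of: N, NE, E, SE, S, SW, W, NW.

With h = a·x + b·y + c and W1 as origin, the differences give:
  110·a + 190·b = +0.82
  (-105)·a + 155·b = +0.57
Eliminate b (×155 and ×190, subtract): 37000·a = 18.800 → a = ∂h/∂x = +0.0005081
Back-substitute: b = ∂h/∂y = +0.004022.
Flow = −∇h = (-0.0005081 east, -0.004022 north), which points south.

S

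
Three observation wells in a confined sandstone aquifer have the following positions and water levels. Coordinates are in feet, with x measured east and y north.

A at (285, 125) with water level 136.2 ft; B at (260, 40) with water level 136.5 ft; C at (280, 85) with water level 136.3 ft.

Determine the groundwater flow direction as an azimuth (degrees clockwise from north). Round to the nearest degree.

Three-point gradient (reference A): Δ to B = (-25, -85, +0.3), Δ to C = (-5, -40, +0.1).
∂h/∂x = -0.006087, ∂h/∂y = -0.001739 (det = 575).
Flow direction (−∇h) has components (+0.006087 E, +0.001739 N).
Azimuth = atan2(E, N) = atan2(+0.006087, +0.001739) = 74.1° ≈ 074°.

074°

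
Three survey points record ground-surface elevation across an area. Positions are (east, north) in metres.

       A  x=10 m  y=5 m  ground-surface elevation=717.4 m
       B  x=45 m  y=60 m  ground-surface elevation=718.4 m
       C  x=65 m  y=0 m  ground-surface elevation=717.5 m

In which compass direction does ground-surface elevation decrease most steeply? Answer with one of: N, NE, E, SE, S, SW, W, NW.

S

Differences from A: to B (Δx, Δy, Δh) = (35, 55, +1.0); to C = (55, -5, +0.1).
Solve a·Δx + b·Δy = Δz: det = 35·(-5) − 55·55 = -3200.
∂z/∂x = [(+1.0)·(-5) − (+0.1)·55] / -3200 = +0.003281
∂z/∂y = [35·(+0.1) − 55·(+1.0)] / -3200 = +0.01609
Steepest decrease is along −∇f = (-0.003281 E, -0.01609 N) → south.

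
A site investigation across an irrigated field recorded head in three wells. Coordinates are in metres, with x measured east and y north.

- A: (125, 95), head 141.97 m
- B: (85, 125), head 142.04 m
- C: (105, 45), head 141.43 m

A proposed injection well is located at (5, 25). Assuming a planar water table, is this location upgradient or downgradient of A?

With h = a·x + b·y + c and A as origin, the differences give:
  (-40)·a + 30·b = +0.07
  (-20)·a + (-50)·b = -0.54
Eliminate b (×(-50) and ×30, subtract): 2600·a = 12.700 → a = ∂h/∂x = +0.004885
Back-substitute: b = ∂h/∂y = +0.008846.
Head at (5, 25) = 141.97 + (+0.004885)·(-120) + (+0.008846)·(-70) = 140.76 m.
That is lower than the 141.97 m at A, so the point is downgradient.

downgradient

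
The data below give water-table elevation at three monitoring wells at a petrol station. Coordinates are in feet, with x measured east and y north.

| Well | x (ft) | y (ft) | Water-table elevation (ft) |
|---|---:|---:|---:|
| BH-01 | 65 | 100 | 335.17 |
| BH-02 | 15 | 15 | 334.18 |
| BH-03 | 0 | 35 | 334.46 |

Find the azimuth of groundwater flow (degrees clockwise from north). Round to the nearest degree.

172°

Differences from BH-01: to BH-02 (Δx, Δy, Δh) = (-50, -85, -0.99); to BH-03 = (-65, -65, -0.71).
Solve a·Δx + b·Δy = Δh: det = (-50)·(-65) − (-65)·(-85) = -2275.
∂h/∂x = [(-0.99)·(-65) − (-0.71)·(-85)] / -2275 = -0.001758
∂h/∂y = [(-50)·(-0.71) − (-65)·(-0.99)] / -2275 = +0.01268
Flow direction (−∇h) has components (+0.001758 E, -0.01268 N).
Azimuth = atan2(E, N) = atan2(+0.001758, -0.01268) = 172.1° ≈ 172°.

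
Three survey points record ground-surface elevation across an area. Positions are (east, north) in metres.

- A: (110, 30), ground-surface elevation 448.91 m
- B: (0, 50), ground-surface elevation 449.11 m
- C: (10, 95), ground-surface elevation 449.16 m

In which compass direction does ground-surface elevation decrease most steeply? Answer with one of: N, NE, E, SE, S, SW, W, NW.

Taking A as reference: B−A = (-110, 20, +0.20); C−A = (-100, 65, +0.25).
Solve a·Δx + b·Δy = Δz: det = (-110)·65 − (-100)·20 = -5150.
∂z/∂x = [(+0.20)·65 − (+0.25)·20] / -5150 = -0.001553
∂z/∂y = [(-110)·(+0.25) − (-100)·(+0.20)] / -5150 = +0.001456
Steepest decrease is along −∇f = (+0.001553 E, -0.001456 N) → southeast.

SE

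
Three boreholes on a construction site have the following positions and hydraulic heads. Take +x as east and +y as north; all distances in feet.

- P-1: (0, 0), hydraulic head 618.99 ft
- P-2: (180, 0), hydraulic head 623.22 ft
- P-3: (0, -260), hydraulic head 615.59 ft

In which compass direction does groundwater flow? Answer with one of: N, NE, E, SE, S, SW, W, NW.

∂h/∂x = (623.22 − 618.99) / (180 − 0) = +0.02350
∂h/∂y = (615.59 − 618.99) / (-260 − 0) = +0.01308
Flow = −∇h = (-0.02350 east, -0.01308 north), which points southwest.

SW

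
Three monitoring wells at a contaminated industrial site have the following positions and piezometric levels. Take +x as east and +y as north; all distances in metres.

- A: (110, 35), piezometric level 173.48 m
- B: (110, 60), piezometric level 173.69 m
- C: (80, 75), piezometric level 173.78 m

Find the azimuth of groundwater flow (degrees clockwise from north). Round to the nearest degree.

188°

With h = a·x + b·y + c and A as origin, the differences give:
  0·a + 25·b = +0.21
  (-30)·a + 40·b = +0.30
Eliminate b (×40 and ×25, subtract): 750·a = 0.900 → a = ∂h/∂x = +0.001200
Back-substitute: b = ∂h/∂y = +0.008400.
Flow direction (−∇h) has components (-0.001200 E, -0.008400 N).
Azimuth = atan2(E, N) = atan2(-0.001200, -0.008400) = 188.1° ≈ 188°.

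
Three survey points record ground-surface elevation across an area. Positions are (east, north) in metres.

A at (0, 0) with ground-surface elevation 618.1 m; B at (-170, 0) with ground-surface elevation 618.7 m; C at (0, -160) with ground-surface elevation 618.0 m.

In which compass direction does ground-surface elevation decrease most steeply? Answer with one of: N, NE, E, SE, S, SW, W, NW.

∂z/∂x = (618.7 − 618.1) / (-170 − 0) = -0.003529
∂z/∂y = (618.0 − 618.1) / (-160 − 0) = +0.0006250
Steepest decrease is along −∇f = (+0.003529 E, -0.0006250 N) → east.

E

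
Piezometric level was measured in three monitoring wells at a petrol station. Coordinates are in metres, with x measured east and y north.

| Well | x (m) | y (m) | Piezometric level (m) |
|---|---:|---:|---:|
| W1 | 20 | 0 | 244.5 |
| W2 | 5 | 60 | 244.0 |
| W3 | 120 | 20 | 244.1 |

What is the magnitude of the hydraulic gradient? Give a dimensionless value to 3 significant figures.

0.00916

With h = a·x + b·y + c and W1 as origin, the differences give:
  (-15)·a + 60·b = -0.5
  100·a + 20·b = -0.4
Eliminate b (×20 and ×60, subtract): -6300·a = 14.00 → a = ∂h/∂x = -0.002222
Back-substitute: b = ∂h/∂y = -0.008889.
|∇h| = √(-0.002222² + -0.008889²) = 0.009163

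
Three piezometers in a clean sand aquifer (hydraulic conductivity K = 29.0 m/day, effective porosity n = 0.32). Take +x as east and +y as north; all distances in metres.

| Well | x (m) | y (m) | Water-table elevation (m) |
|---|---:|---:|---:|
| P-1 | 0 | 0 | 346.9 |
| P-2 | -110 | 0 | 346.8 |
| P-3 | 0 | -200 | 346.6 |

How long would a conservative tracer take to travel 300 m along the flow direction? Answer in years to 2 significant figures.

5.2 years

∂h/∂x = (346.8 − 346.9) / (-110 − 0) = +0.0009091
∂h/∂y = (346.6 − 346.9) / (-200 − 0) = +0.001500
|∇h| = √(0.0009091² + 0.001500²) = 0.001754
Seepage velocity v = K·i/n = 29.0 × 0.001754 / 0.32 = 0.159 m/day.
t = 300 / 0.159 = 1887 days = 5.17 years.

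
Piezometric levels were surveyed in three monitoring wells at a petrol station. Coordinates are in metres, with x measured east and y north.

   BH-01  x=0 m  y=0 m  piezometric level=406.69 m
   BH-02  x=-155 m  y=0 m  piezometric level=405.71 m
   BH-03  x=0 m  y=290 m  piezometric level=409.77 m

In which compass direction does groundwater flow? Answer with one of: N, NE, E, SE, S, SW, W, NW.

∂h/∂x = (405.71 − 406.69) / (-155 − 0) = +0.006323
∂h/∂y = (409.77 − 406.69) / (290 − 0) = +0.01062
Flow = −∇h = (-0.006323 east, -0.01062 north), which points southwest.

SW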